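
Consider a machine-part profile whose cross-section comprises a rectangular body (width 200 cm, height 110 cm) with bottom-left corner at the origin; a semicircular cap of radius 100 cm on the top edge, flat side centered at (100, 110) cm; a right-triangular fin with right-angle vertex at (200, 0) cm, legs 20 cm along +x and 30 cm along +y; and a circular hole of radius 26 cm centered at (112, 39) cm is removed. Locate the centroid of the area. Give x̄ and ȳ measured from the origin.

rectangular body: A = 200 × 110 = 22000.00, centroid at (100.00, 55.00).
semicircular top: A = ½π·100² = 15707.96, centroid at (100.00, 152.44).
triangular fin: A = ½·20·30 = 300.00, centroid at (206.67, 10.00).
hole: A = −π·26² = -2123.72, centroid at (112.00, 39.00).
ΣA = 35884.25 cm², ΣAx̄ = 3594940.06 cm³, ΣAȳ = 3524717.68 cm³.
x̄ = 3594940.06/35884.25 = 100.18 cm; ȳ = 3524717.68/35884.25 = 98.22 cm.

x̄ = 100.18 cm, ȳ = 98.22 cm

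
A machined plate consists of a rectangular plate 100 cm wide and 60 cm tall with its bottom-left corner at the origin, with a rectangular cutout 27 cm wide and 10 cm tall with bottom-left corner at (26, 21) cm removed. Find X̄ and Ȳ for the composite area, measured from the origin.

plate: A = 100 × 60 = 6000.00, centroid at (50.00, 30.00).
hole: A = −(27 × 10) = -270.00, centroid at (39.50, 26.00).
ΣA = 5730.00 cm², ΣAX̄ = 289335.00 cm³, ΣAȲ = 172980.00 cm³.
X̄ = 289335.00/5730.00 = 50.49 cm; Ȳ = 172980.00/5730.00 = 30.19 cm.

X̄ = 50.49 cm, Ȳ = 30.19 cm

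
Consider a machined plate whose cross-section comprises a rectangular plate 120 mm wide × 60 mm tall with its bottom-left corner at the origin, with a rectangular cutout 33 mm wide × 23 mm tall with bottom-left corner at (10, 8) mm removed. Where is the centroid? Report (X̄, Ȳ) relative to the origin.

X̄ = 63.95 mm, Ȳ = 31.24 mm

Part | A | x̄ᵢ | ȳᵢ | A·x̄ᵢ | A·ȳᵢ
plate | 7200.00 | 60.00 | 30.00 | 432000.00 | 216000.00
hole | -759.00 | 26.50 | 19.50 | -20113.50 | -14800.50
Σ | 6441.00 |  |  | 411886.50 | 201199.50
X̄ = 411886.50 / 6441.00 = 63.95 mm
Ȳ = 201199.50 / 6441.00 = 31.24 mm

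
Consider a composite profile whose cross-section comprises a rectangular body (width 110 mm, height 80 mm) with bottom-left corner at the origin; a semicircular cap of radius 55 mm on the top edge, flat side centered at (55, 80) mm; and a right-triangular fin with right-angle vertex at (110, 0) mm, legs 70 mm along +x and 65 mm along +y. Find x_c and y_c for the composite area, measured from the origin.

rectangular body: A = 110 × 80 = 8800.00, centroid at (55.00, 40.00).
semicircular top: A = ½π·55² = 4751.66, centroid at (55.00, 103.34).
triangular fin: A = ½·70·65 = 2275.00, centroid at (133.33, 21.67).
ΣA = 15826.66 mm²
ΣAx_c = (8800.00)(55.00) + (4751.66)(55.00) + (2275.00)(133.33) = 1048674.57 mm³
ΣAy_c = (8800.00)(40.00) + (4751.66)(103.34) + (2275.00)(21.67) = 892341.04 mm³
x_c = 1048674.57 / 15826.66 = 66.26 mm
y_c = 892341.04 / 15826.66 = 56.38 mm

x_c = 66.26 mm, y_c = 56.38 mm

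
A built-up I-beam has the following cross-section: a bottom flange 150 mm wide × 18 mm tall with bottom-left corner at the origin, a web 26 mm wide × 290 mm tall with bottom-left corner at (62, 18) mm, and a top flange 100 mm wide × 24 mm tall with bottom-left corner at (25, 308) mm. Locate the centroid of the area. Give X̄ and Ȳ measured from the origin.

bottom flange: A = 150 × 18 = 2700.00, centroid at (75.00, 9.00).
web: A = 26 × 290 = 7540.00, centroid at (75.00, 163.00).
top flange: A = 100 × 24 = 2400.00, centroid at (75.00, 320.00).
ΣA = 12640.00 mm², ΣAX̄ = 948000.00 mm³, ΣAȲ = 2021320.00 mm³.
X̄ = 948000.00/12640.00 = 75.00 mm; Ȳ = 2021320.00/12640.00 = 159.91 mm.

X̄ = 75.00 mm, Ȳ = 159.91 mm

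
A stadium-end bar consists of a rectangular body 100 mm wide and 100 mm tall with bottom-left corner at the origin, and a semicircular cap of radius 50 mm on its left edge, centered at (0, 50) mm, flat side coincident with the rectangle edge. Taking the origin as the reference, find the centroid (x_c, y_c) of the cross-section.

Part | A | x̄ᵢ | ȳᵢ | A·x̄ᵢ | A·ȳᵢ
rectangular body | 10000.00 | 50.00 | 50.00 | 500000.00 | 500000.00
semicircular end | 3926.99 | -21.22 | 50.00 | -83333.33 | 196349.54
Σ | 13926.99 |  |  | 416666.67 | 696349.54
x_c = 416666.67 / 13926.99 = 29.92 mm
y_c = 696349.54 / 13926.99 = 50.00 mm

x_c = 29.92 mm, y_c = 50.00 mm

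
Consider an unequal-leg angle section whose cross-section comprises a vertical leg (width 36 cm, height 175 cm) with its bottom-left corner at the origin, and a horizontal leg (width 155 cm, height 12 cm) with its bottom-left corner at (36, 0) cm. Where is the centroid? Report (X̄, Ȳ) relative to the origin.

X̄ = 39.77 cm, Ȳ = 68.92 cm

vertical leg: A = 36 × 175 = 6300.00, centroid at (18.00, 87.50).
horizontal leg: A = 155 × 12 = 1860.00, centroid at (113.50, 6.00).
ΣA = 8160.00 cm², ΣAX̄ = 324510.00 cm³, ΣAȲ = 562410.00 cm³.
X̄ = 324510.00/8160.00 = 39.77 cm; Ȳ = 562410.00/8160.00 = 68.92 cm.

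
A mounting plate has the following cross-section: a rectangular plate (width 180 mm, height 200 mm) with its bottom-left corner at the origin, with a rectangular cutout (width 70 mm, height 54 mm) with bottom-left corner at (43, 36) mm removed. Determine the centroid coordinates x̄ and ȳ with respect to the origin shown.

plate: A = 180 × 200 = 36000.00, centroid at (90.00, 100.00).
hole: A = −(70 × 54) = -3780.00, centroid at (78.00, 63.00).
ΣA = 32220.00 mm²
ΣAx̄ = (36000.00)(90.00) + (-3780.00)(78.00) = 2945160.00 mm³
ΣAȳ = (36000.00)(100.00) + (-3780.00)(63.00) = 3361860.00 mm³
x̄ = 2945160.00 / 32220.00 = 91.41 mm
ȳ = 3361860.00 / 32220.00 = 104.34 mm

x̄ = 91.41 mm, ȳ = 104.34 mm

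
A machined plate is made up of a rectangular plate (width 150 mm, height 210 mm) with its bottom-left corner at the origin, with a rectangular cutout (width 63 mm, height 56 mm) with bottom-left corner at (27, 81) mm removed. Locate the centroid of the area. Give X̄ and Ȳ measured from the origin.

X̄ = 77.08 mm, Ȳ = 104.50 mm

plate: A = 150 × 210 = 31500.00, centroid at (75.00, 105.00).
hole: A = −(63 × 56) = -3528.00, centroid at (58.50, 109.00).
ΣA = 27972.00 mm², ΣAX̄ = 2156112.00 mm³, ΣAȲ = 2922948.00 mm³.
X̄ = 2156112.00/27972.00 = 77.08 mm; Ȳ = 2922948.00/27972.00 = 104.50 mm.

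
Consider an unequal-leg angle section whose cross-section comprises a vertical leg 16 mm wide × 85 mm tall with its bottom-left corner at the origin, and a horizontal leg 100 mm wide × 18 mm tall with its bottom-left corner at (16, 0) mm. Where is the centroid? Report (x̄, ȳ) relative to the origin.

Part | A | x̄ᵢ | ȳᵢ | A·x̄ᵢ | A·ȳᵢ
vertical leg | 1360.00 | 8.00 | 42.50 | 10880.00 | 57800.00
horizontal leg | 1800.00 | 66.00 | 9.00 | 118800.00 | 16200.00
Σ | 3160.00 |  |  | 129680.00 | 74000.00
x̄ = 129680.00 / 3160.00 = 41.04 mm
ȳ = 74000.00 / 3160.00 = 23.42 mm

x̄ = 41.04 mm, ȳ = 23.42 mm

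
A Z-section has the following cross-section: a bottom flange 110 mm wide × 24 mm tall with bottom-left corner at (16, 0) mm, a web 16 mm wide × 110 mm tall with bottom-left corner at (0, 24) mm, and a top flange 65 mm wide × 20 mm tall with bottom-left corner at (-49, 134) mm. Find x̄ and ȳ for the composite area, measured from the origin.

bottom flange: A = 110 × 24 = 2640.00, centroid at (71.00, 12.00).
web: A = 16 × 110 = 1760.00, centroid at (8.00, 79.00).
top flange: A = 65 × 20 = 1300.00, centroid at (-16.50, 144.00).
ΣA = 5700.00 mm², ΣAx̄ = 180070.00 mm³, ΣAȳ = 357920.00 mm³.
x̄ = 180070.00/5700.00 = 31.59 mm; ȳ = 357920.00/5700.00 = 62.79 mm.

x̄ = 31.59 mm, ȳ = 62.79 mm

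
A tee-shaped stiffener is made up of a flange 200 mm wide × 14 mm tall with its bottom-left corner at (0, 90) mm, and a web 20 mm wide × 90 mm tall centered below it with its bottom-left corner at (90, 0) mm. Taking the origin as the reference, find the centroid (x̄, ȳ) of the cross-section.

x̄ = 100.00 mm, ȳ = 76.65 mm

web: A = 20 × 90 = 1800.00, centroid at (100.00, 45.00).
flange: A = 200 × 14 = 2800.00, centroid at (100.00, 97.00).
ΣA = 4600.00 mm²
ΣAx̄ = (1800.00)(100.00) + (2800.00)(100.00) = 460000.00 mm³
ΣAȳ = (1800.00)(45.00) + (2800.00)(97.00) = 352600.00 mm³
x̄ = 460000.00 / 4600.00 = 100.00 mm
ȳ = 352600.00 / 4600.00 = 76.65 mm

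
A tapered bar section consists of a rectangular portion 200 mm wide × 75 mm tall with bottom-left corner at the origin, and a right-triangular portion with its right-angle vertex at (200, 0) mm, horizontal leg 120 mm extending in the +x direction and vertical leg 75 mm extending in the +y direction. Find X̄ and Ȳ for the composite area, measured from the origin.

X̄ = 132.31 mm, Ȳ = 34.62 mm

rectangular portion: A = 200 × 75 = 15000.00, centroid at (100.00, 37.50).
triangular portion: A = ½·120·75 = 4500.00, centroid at (240.00, 25.00).
ΣA = 19500.00 mm²
ΣAX̄ = (15000.00)(100.00) + (4500.00)(240.00) = 2580000.00 mm³
ΣAȲ = (15000.00)(37.50) + (4500.00)(25.00) = 675000.00 mm³
X̄ = 2580000.00 / 19500.00 = 132.31 mm
Ȳ = 675000.00 / 19500.00 = 34.62 mm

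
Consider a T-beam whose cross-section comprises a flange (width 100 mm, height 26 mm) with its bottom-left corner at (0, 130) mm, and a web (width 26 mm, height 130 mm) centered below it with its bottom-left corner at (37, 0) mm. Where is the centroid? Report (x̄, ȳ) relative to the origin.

x̄ = 50.00 mm, ȳ = 98.91 mm

web: A = 26 × 130 = 3380.00, centroid at (50.00, 65.00).
flange: A = 100 × 26 = 2600.00, centroid at (50.00, 143.00).
ΣA = 5980.00 mm², ΣAx̄ = 299000.00 mm³, ΣAȳ = 591500.00 mm³.
x̄ = 299000.00/5980.00 = 50.00 mm; ȳ = 591500.00/5980.00 = 98.91 mm.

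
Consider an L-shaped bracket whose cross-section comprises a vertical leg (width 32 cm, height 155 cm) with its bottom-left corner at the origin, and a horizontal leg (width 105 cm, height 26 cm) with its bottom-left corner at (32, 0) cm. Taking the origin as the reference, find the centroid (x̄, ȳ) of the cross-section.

x̄ = 40.32 cm, ȳ = 54.60 cm

Part | A | x̄ᵢ | ȳᵢ | A·x̄ᵢ | A·ȳᵢ
vertical leg | 4960.00 | 16.00 | 77.50 | 79360.00 | 384400.00
horizontal leg | 2730.00 | 84.50 | 13.00 | 230685.00 | 35490.00
Σ | 7690.00 |  |  | 310045.00 | 419890.00
x̄ = 310045.00 / 7690.00 = 40.32 cm
ȳ = 419890.00 / 7690.00 = 54.60 cm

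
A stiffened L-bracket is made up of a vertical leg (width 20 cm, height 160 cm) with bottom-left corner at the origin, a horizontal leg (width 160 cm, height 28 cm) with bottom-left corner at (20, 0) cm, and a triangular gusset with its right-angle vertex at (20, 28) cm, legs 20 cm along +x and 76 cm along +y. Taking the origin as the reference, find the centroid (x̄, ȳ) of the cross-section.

vertical leg: A = 20 × 160 = 3200.00, centroid at (10.00, 80.00).
horizontal leg: A = 160 × 28 = 4480.00, centroid at (100.00, 14.00).
gusset: A = ½·20·76 = 760.00, centroid at (26.67, 53.33).
ΣA = 8440.00 cm², ΣAx̄ = 500266.67 cm³, ΣAȳ = 359253.33 cm³.
x̄ = 500266.67/8440.00 = 59.27 cm; ȳ = 359253.33/8440.00 = 42.57 cm.

x̄ = 59.27 cm, ȳ = 42.57 cm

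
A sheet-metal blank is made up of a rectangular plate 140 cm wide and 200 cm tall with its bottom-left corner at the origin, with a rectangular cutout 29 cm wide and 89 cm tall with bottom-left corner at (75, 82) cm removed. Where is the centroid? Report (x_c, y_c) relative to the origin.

x_c = 68.02 cm, y_c = 97.31 cm

Part | A | x̄ᵢ | ȳᵢ | A·x̄ᵢ | A·ȳᵢ
plate | 28000.00 | 70.00 | 100.00 | 1960000.00 | 2800000.00
hole | -2581.00 | 89.50 | 126.50 | -230999.50 | -326496.50
Σ | 25419.00 |  |  | 1729000.50 | 2473503.50
x_c = 1729000.50 / 25419.00 = 68.02 cm
y_c = 2473503.50 / 25419.00 = 97.31 cm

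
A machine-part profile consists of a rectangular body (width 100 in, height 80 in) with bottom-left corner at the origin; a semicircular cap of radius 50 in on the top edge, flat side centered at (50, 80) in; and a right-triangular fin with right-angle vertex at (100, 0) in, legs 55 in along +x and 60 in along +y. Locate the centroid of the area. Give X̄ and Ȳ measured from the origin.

X̄ = 58.30 in, Ȳ = 55.28 in

Part | A | x̄ᵢ | ȳᵢ | A·x̄ᵢ | A·ȳᵢ
rectangular body | 8000.00 | 50.00 | 40.00 | 400000.00 | 320000.00
semicircular top | 3926.99 | 50.00 | 101.22 | 196349.54 | 397492.60
triangular fin | 1650.00 | 118.33 | 20.00 | 195250.00 | 33000.00
Σ | 13576.99 |  |  | 791599.54 | 750492.60
X̄ = 791599.54 / 13576.99 = 58.30 in
Ȳ = 750492.60 / 13576.99 = 55.28 in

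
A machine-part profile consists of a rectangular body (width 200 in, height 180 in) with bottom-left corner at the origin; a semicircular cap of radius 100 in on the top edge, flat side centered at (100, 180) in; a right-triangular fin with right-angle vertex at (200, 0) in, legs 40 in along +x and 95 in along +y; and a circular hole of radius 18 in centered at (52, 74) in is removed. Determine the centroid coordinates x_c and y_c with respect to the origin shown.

x_c = 105.02 in, y_c = 127.76 in

rectangular body: A = 200 × 180 = 36000.00, centroid at (100.00, 90.00).
semicircular top: A = ½π·100² = 15707.96, centroid at (100.00, 222.44).
triangular fin: A = ½·40·95 = 1900.00, centroid at (213.33, 31.67).
hole: A = −π·18² = -1017.88, centroid at (52.00, 74.00).
ΣA = 52590.09 in², ΣAx_c = 5523200.11 in³, ΣAy_c = 6718943.90 in³.
x_c = 5523200.11/52590.09 = 105.02 in; y_c = 6718943.90/52590.09 = 127.76 in.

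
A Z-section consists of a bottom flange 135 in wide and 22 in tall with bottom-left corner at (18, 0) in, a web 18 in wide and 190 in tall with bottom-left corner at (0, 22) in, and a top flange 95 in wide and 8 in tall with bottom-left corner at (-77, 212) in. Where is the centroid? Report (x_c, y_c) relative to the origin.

Part | A | x̄ᵢ | ȳᵢ | A·x̄ᵢ | A·ȳᵢ
bottom flange | 2970.00 | 85.50 | 11.00 | 253935.00 | 32670.00
web | 3420.00 | 9.00 | 117.00 | 30780.00 | 400140.00
top flange | 760.00 | -29.50 | 216.00 | -22420.00 | 164160.00
Σ | 7150.00 |  |  | 262295.00 | 596970.00
x_c = 262295.00 / 7150.00 = 36.68 in
y_c = 596970.00 / 7150.00 = 83.49 in

x_c = 36.68 in, y_c = 83.49 in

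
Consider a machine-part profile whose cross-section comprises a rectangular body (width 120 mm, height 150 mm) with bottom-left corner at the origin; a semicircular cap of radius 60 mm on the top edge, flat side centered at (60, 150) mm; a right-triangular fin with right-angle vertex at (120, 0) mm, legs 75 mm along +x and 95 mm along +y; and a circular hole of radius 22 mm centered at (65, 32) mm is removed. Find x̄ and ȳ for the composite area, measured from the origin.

x̄ = 71.49 mm, ȳ = 93.65 mm

rectangular body: A = 120 × 150 = 18000.00, centroid at (60.00, 75.00).
semicircular top: A = ½π·60² = 5654.87, centroid at (60.00, 175.46).
triangular fin: A = ½·75·95 = 3562.50, centroid at (145.00, 31.67).
hole: A = −π·22² = -1520.53, centroid at (65.00, 32.00).
ΣA = 25696.84 mm², ΣAx̄ = 1837020.00 mm³, ΣAȳ = 2406385.53 mm³.
x̄ = 1837020.00/25696.84 = 71.49 mm; ȳ = 2406385.53/25696.84 = 93.65 mm.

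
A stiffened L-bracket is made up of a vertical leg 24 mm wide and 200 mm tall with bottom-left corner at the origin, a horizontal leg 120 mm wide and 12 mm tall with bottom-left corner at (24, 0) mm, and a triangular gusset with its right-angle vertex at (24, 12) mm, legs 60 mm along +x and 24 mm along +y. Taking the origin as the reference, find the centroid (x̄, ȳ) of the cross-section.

Part | A | x̄ᵢ | ȳᵢ | A·x̄ᵢ | A·ȳᵢ
vertical leg | 4800.00 | 12.00 | 100.00 | 57600.00 | 480000.00
horizontal leg | 1440.00 | 84.00 | 6.00 | 120960.00 | 8640.00
gusset | 720.00 | 44.00 | 20.00 | 31680.00 | 14400.00
Σ | 6960.00 |  |  | 210240.00 | 503040.00
x̄ = 210240.00 / 6960.00 = 30.21 mm
ȳ = 503040.00 / 6960.00 = 72.28 mm

x̄ = 30.21 mm, ȳ = 72.28 mm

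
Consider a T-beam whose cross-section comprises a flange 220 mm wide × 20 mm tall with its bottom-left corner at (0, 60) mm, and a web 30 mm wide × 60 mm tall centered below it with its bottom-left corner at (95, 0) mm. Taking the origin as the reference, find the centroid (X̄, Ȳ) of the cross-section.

web: A = 30 × 60 = 1800.00, centroid at (110.00, 30.00).
flange: A = 220 × 20 = 4400.00, centroid at (110.00, 70.00).
ΣA = 6200.00 mm², ΣAX̄ = 682000.00 mm³, ΣAȲ = 362000.00 mm³.
X̄ = 682000.00/6200.00 = 110.00 mm; Ȳ = 362000.00/6200.00 = 58.39 mm.

X̄ = 110.00 mm, Ȳ = 58.39 mm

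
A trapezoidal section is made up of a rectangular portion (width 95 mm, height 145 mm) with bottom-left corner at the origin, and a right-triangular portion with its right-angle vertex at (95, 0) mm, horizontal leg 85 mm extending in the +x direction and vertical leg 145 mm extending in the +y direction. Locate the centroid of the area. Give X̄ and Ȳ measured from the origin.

rectangular portion: A = 95 × 145 = 13775.00, centroid at (47.50, 72.50).
triangular portion: A = ½·85·145 = 6162.50, centroid at (123.33, 48.33).
ΣA = 19937.50 mm², ΣAX̄ = 1414354.17 mm³, ΣAȲ = 1296541.67 mm³.
X̄ = 1414354.17/19937.50 = 70.94 mm; Ȳ = 1296541.67/19937.50 = 65.03 mm.

X̄ = 70.94 mm, Ȳ = 65.03 mm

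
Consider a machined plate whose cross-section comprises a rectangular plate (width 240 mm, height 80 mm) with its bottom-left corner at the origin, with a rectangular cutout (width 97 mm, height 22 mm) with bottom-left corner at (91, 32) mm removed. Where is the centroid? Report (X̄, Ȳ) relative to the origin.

plate: A = 240 × 80 = 19200.00, centroid at (120.00, 40.00).
hole: A = −(97 × 22) = -2134.00, centroid at (139.50, 43.00).
ΣA = 17066.00 mm²
ΣAX̄ = (19200.00)(120.00) + (-2134.00)(139.50) = 2006307.00 mm³
ΣAȲ = (19200.00)(40.00) + (-2134.00)(43.00) = 676238.00 mm³
X̄ = 2006307.00 / 17066.00 = 117.56 mm
Ȳ = 676238.00 / 17066.00 = 39.62 mm

X̄ = 117.56 mm, Ȳ = 39.62 mm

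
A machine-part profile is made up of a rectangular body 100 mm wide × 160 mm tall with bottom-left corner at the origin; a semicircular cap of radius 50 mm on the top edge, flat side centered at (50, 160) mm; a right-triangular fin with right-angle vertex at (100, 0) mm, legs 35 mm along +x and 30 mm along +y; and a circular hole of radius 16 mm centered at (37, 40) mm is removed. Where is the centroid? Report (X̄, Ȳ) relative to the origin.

rectangular body: A = 100 × 160 = 16000.00, centroid at (50.00, 80.00).
semicircular top: A = ½π·50² = 3926.99, centroid at (50.00, 181.22).
triangular fin: A = ½·35·30 = 525.00, centroid at (111.67, 10.00).
hole: A = −π·16² = -804.25, centroid at (37.00, 40.00).
ΣA = 19647.74 mm²
ΣAX̄ = (16000.00)(50.00) + (3926.99)(50.00) + (525.00)(111.67) + (-804.25)(37.00) = 1025217.38 mm³
ΣAȲ = (16000.00)(80.00) + (3926.99)(181.22) + (525.00)(10.00) + (-804.25)(40.00) = 1964731.96 mm³
X̄ = 1025217.38 / 19647.74 = 52.18 mm
Ȳ = 1964731.96 / 19647.74 = 100.00 mm

X̄ = 52.18 mm, Ȳ = 100.00 mm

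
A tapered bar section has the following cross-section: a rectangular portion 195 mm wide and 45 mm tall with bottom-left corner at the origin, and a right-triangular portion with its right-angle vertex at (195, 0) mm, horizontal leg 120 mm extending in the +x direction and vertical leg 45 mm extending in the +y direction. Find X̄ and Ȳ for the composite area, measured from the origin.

rectangular portion: A = 195 × 45 = 8775.00, centroid at (97.50, 22.50).
triangular portion: A = ½·120·45 = 2700.00, centroid at (235.00, 15.00).
ΣA = 11475.00 mm²
ΣAX̄ = (8775.00)(97.50) + (2700.00)(235.00) = 1490062.50 mm³
ΣAȲ = (8775.00)(22.50) + (2700.00)(15.00) = 237937.50 mm³
X̄ = 1490062.50 / 11475.00 = 129.85 mm
Ȳ = 237937.50 / 11475.00 = 20.74 mm

X̄ = 129.85 mm, Ȳ = 20.74 mm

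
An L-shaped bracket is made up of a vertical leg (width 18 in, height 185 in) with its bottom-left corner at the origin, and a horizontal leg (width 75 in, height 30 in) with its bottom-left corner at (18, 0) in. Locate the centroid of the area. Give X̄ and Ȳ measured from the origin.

X̄ = 27.75 in, Ȳ = 61.25 in

vertical leg: A = 18 × 185 = 3330.00, centroid at (9.00, 92.50).
horizontal leg: A = 75 × 30 = 2250.00, centroid at (55.50, 15.00).
ΣA = 5580.00 in², ΣAX̄ = 154845.00 in³, ΣAȲ = 341775.00 in³.
X̄ = 154845.00/5580.00 = 27.75 in; Ȳ = 341775.00/5580.00 = 61.25 in.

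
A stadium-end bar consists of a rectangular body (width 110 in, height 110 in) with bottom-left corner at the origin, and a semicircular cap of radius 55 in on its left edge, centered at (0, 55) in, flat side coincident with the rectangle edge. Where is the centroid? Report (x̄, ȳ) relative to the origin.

x̄ = 32.91 in, ȳ = 55.00 in

rectangular body: A = 110 × 110 = 12100.00, centroid at (55.00, 55.00).
semicircular end: A = ½π·55² = 4751.66, centroid at (-23.34, 55.00).
ΣA = 16851.66 in², ΣAx̄ = 554583.33 in³, ΣAȳ = 926841.24 in³.
x̄ = 554583.33/16851.66 = 32.91 in; ȳ = 926841.24/16851.66 = 55.00 in.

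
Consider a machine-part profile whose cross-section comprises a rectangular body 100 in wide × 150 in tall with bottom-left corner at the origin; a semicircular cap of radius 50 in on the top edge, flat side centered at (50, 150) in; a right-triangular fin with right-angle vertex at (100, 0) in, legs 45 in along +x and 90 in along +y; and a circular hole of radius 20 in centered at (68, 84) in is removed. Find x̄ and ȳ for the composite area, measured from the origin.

x̄ = 55.53 in, ȳ = 88.98 in

rectangular body: A = 100 × 150 = 15000.00, centroid at (50.00, 75.00).
semicircular top: A = ½π·50² = 3926.99, centroid at (50.00, 171.22).
triangular fin: A = ½·45·90 = 2025.00, centroid at (115.00, 30.00).
hole: A = −π·20² = -1256.64, centroid at (68.00, 84.00).
ΣA = 19695.35 in², ΣAx̄ = 1093773.22 in³, ΣAȳ = 1752574.44 in³.
x̄ = 1093773.22/19695.35 = 55.53 in; ȳ = 1752574.44/19695.35 = 88.98 in.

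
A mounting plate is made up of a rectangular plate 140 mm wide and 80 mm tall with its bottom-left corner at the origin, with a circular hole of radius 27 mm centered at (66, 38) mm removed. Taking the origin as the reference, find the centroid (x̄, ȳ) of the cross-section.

x̄ = 71.03 mm, ȳ = 40.51 mm

plate: A = 140 × 80 = 11200.00, centroid at (70.00, 40.00).
hole: A = −π·27² = -2290.22, centroid at (66.00, 38.00).
ΣA = 8909.78 mm², ΣAx̄ = 632845.41 mm³, ΣAȳ = 360971.60 mm³.
x̄ = 632845.41/8909.78 = 71.03 mm; ȳ = 360971.60/8909.78 = 40.51 mm.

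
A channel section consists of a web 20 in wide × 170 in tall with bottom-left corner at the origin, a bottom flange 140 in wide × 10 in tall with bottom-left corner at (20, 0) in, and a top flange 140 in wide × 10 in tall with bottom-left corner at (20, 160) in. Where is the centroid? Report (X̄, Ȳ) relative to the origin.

X̄ = 46.13 in, Ȳ = 85.00 in

web: A = 20 × 170 = 3400.00, centroid at (10.00, 85.00).
bottom flange: A = 140 × 10 = 1400.00, centroid at (90.00, 5.00).
top flange: A = 140 × 10 = 1400.00, centroid at (90.00, 165.00).
ΣA = 6200.00 in², ΣAX̄ = 286000.00 in³, ΣAȲ = 527000.00 in³.
X̄ = 286000.00/6200.00 = 46.13 in; Ȳ = 527000.00/6200.00 = 85.00 in.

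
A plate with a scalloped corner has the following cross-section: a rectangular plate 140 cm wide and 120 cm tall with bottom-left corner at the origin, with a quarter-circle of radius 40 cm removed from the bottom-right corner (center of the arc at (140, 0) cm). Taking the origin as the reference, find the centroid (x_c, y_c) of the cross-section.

x_c = 65.71 cm, y_c = 63.48 cm

Part | A | x̄ᵢ | ȳᵢ | A·x̄ᵢ | A·ȳᵢ
plate | 16800.00 | 70.00 | 60.00 | 1176000.00 | 1008000.00
removed quarter-circle | -1256.64 | 123.02 | 16.98 | -154595.86 | -21333.33
Σ | 15543.36 |  |  | 1021404.14 | 986666.67
x_c = 1021404.14 / 15543.36 = 65.71 cm
y_c = 986666.67 / 15543.36 = 63.48 cm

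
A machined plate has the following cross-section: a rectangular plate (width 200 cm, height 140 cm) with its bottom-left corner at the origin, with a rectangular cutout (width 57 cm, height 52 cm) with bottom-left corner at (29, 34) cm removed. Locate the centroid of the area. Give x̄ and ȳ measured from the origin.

x̄ = 105.03 cm, ȳ = 71.18 cm

plate: A = 200 × 140 = 28000.00, centroid at (100.00, 70.00).
hole: A = −(57 × 52) = -2964.00, centroid at (57.50, 60.00).
ΣA = 25036.00 cm², ΣAx̄ = 2629570.00 cm³, ΣAȳ = 1782160.00 cm³.
x̄ = 2629570.00/25036.00 = 105.03 cm; ȳ = 1782160.00/25036.00 = 71.18 cm.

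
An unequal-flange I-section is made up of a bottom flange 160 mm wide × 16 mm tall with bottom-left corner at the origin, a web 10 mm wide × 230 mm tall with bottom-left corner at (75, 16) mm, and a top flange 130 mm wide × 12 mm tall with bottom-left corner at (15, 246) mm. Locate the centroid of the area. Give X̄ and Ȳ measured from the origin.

X̄ = 80.00 mm, Ȳ = 111.36 mm

bottom flange: A = 160 × 16 = 2560.00, centroid at (80.00, 8.00).
web: A = 10 × 230 = 2300.00, centroid at (80.00, 131.00).
top flange: A = 130 × 12 = 1560.00, centroid at (80.00, 252.00).
ΣA = 6420.00 mm²
ΣAX̄ = (2560.00)(80.00) + (2300.00)(80.00) + (1560.00)(80.00) = 513600.00 mm³
ΣAȲ = (2560.00)(8.00) + (2300.00)(131.00) + (1560.00)(252.00) = 714900.00 mm³
X̄ = 513600.00 / 6420.00 = 80.00 mm
Ȳ = 714900.00 / 6420.00 = 111.36 mm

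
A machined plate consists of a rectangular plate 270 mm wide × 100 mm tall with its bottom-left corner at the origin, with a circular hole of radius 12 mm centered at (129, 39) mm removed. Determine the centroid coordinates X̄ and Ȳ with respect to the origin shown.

X̄ = 135.10 mm, Ȳ = 50.19 mm

plate: A = 270 × 100 = 27000.00, centroid at (135.00, 50.00).
hole: A = −π·12² = -452.39, centroid at (129.00, 39.00).
ΣA = 26547.61 mm², ΣAX̄ = 3586641.77 mm³, ΣAȲ = 1332356.82 mm³.
X̄ = 3586641.77/26547.61 = 135.10 mm; Ȳ = 1332356.82/26547.61 = 50.19 mm.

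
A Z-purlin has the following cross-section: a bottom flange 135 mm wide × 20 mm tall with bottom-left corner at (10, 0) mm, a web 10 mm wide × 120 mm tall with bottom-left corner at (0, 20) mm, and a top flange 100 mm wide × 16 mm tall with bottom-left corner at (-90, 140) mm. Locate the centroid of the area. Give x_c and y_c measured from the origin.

bottom flange: A = 135 × 20 = 2700.00, centroid at (77.50, 10.00).
web: A = 10 × 120 = 1200.00, centroid at (5.00, 80.00).
top flange: A = 100 × 16 = 1600.00, centroid at (-40.00, 148.00).
ΣA = 5500.00 mm²
ΣAx_c = (2700.00)(77.50) + (1200.00)(5.00) + (1600.00)(-40.00) = 151250.00 mm³
ΣAy_c = (2700.00)(10.00) + (1200.00)(80.00) + (1600.00)(148.00) = 359800.00 mm³
x_c = 151250.00 / 5500.00 = 27.50 mm
y_c = 359800.00 / 5500.00 = 65.42 mm

x_c = 27.50 mm, y_c = 65.42 mm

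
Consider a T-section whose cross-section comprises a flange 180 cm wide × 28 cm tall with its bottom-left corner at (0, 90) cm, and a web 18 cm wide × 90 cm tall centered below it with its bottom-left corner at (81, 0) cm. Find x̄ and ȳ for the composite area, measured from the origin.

web: A = 18 × 90 = 1620.00, centroid at (90.00, 45.00).
flange: A = 180 × 28 = 5040.00, centroid at (90.00, 104.00).
ΣA = 6660.00 cm²
ΣAx̄ = (1620.00)(90.00) + (5040.00)(90.00) = 599400.00 cm³
ΣAȳ = (1620.00)(45.00) + (5040.00)(104.00) = 597060.00 cm³
x̄ = 599400.00 / 6660.00 = 90.00 cm
ȳ = 597060.00 / 6660.00 = 89.65 cm

x̄ = 90.00 cm, ȳ = 89.65 cm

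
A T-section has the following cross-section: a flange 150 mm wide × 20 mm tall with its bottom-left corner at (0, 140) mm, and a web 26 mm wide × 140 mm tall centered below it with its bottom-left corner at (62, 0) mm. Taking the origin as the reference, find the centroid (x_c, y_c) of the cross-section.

x_c = 75.00 mm, y_c = 106.14 mm

web: A = 26 × 140 = 3640.00, centroid at (75.00, 70.00).
flange: A = 150 × 20 = 3000.00, centroid at (75.00, 150.00).
ΣA = 6640.00 mm²
ΣAx_c = (3640.00)(75.00) + (3000.00)(75.00) = 498000.00 mm³
ΣAy_c = (3640.00)(70.00) + (3000.00)(150.00) = 704800.00 mm³
x_c = 498000.00 / 6640.00 = 75.00 mm
y_c = 704800.00 / 6640.00 = 106.14 mm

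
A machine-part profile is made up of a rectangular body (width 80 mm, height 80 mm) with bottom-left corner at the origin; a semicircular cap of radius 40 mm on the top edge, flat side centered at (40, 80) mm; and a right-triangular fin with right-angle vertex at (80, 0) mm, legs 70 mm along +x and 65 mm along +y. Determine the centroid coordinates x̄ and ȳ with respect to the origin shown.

x̄ = 52.88 mm, ȳ = 49.07 mm

Part | A | x̄ᵢ | ȳᵢ | A·x̄ᵢ | A·ȳᵢ
rectangular body | 6400.00 | 40.00 | 40.00 | 256000.00 | 256000.00
semicircular top | 2513.27 | 40.00 | 96.98 | 100530.96 | 243728.60
triangular fin | 2275.00 | 103.33 | 21.67 | 235083.33 | 49291.67
Σ | 11188.27 |  |  | 591614.30 | 549020.26
x̄ = 591614.30 / 11188.27 = 52.88 mm
ȳ = 549020.26 / 11188.27 = 49.07 mm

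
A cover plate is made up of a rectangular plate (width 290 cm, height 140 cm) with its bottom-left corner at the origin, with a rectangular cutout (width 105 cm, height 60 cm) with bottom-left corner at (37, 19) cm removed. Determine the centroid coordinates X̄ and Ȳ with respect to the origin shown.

Part | A | x̄ᵢ | ȳᵢ | A·x̄ᵢ | A·ȳᵢ
plate | 40600.00 | 145.00 | 70.00 | 5887000.00 | 2842000.00
hole | -6300.00 | 89.50 | 49.00 | -563850.00 | -308700.00
Σ | 34300.00 |  |  | 5323150.00 | 2533300.00
X̄ = 5323150.00 / 34300.00 = 155.19 cm
Ȳ = 2533300.00 / 34300.00 = 73.86 cm

X̄ = 155.19 cm, Ȳ = 73.86 cm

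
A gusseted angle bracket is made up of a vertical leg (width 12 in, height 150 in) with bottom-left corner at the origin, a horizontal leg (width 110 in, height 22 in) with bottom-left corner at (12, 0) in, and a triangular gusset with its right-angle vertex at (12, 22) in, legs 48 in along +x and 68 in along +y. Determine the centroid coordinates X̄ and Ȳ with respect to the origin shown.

X̄ = 37.36 in, Ȳ = 40.07 in

vertical leg: A = 12 × 150 = 1800.00, centroid at (6.00, 75.00).
horizontal leg: A = 110 × 22 = 2420.00, centroid at (67.00, 11.00).
gusset: A = ½·48·68 = 1632.00, centroid at (28.00, 44.67).
ΣA = 5852.00 in², ΣAX̄ = 218636.00 in³, ΣAȲ = 234516.00 in³.
X̄ = 218636.00/5852.00 = 37.36 in; Ȳ = 234516.00/5852.00 = 40.07 in.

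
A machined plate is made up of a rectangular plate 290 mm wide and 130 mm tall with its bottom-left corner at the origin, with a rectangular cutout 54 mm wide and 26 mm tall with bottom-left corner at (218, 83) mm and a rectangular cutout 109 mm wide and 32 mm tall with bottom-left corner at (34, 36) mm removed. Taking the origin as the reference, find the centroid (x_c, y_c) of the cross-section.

plate: A = 290 × 130 = 37700.00, centroid at (145.00, 65.00).
hole 1: A = −(54 × 26) = -1404.00, centroid at (245.00, 96.00).
hole 2: A = −(109 × 32) = -3488.00, centroid at (88.50, 52.00).
ΣA = 32808.00 mm²
ΣAx_c = (37700.00)(145.00) + (-1404.00)(245.00) + (-3488.00)(88.50) = 4813832.00 mm³
ΣAy_c = (37700.00)(65.00) + (-1404.00)(96.00) + (-3488.00)(52.00) = 2134340.00 mm³
x_c = 4813832.00 / 32808.00 = 146.73 mm
y_c = 2134340.00 / 32808.00 = 65.06 mm

x_c = 146.73 mm, y_c = 65.06 mm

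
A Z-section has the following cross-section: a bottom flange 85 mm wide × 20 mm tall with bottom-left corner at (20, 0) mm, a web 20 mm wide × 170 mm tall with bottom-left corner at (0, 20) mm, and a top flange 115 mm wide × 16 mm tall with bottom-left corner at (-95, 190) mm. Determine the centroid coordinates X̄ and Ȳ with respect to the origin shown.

X̄ = 10.27 mm, Ȳ = 106.39 mm

bottom flange: A = 85 × 20 = 1700.00, centroid at (62.50, 10.00).
web: A = 20 × 170 = 3400.00, centroid at (10.00, 105.00).
top flange: A = 115 × 16 = 1840.00, centroid at (-37.50, 198.00).
ΣA = 6940.00 mm², ΣAX̄ = 71250.00 mm³, ΣAȲ = 738320.00 mm³.
X̄ = 71250.00/6940.00 = 10.27 mm; Ȳ = 738320.00/6940.00 = 106.39 mm.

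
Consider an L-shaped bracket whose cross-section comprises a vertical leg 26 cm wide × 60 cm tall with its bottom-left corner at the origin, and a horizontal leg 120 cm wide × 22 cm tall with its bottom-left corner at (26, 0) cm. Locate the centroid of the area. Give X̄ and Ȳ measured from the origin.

Part | A | x̄ᵢ | ȳᵢ | A·x̄ᵢ | A·ȳᵢ
vertical leg | 1560.00 | 13.00 | 30.00 | 20280.00 | 46800.00
horizontal leg | 2640.00 | 86.00 | 11.00 | 227040.00 | 29040.00
Σ | 4200.00 |  |  | 247320.00 | 75840.00
X̄ = 247320.00 / 4200.00 = 58.89 cm
Ȳ = 75840.00 / 4200.00 = 18.06 cm

X̄ = 58.89 cm, Ȳ = 18.06 cm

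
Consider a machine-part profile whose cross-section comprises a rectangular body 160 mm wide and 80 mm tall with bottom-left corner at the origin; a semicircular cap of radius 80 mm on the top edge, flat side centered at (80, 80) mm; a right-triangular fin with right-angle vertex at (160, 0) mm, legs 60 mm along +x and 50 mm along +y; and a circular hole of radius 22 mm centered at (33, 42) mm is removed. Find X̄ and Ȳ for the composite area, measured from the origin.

rectangular body: A = 160 × 80 = 12800.00, centroid at (80.00, 40.00).
semicircular top: A = ½π·80² = 10053.10, centroid at (80.00, 113.95).
triangular fin: A = ½·60·50 = 1500.00, centroid at (180.00, 16.67).
hole: A = −π·22² = -1520.53, centroid at (33.00, 42.00).
ΣA = 22832.57 mm²
ΣAX̄ = (12800.00)(80.00) + (10053.10)(80.00) + (1500.00)(180.00) + (-1520.53)(33.00) = 2048070.20 mm³
ΣAȲ = (12800.00)(40.00) + (10053.10)(113.95) + (1500.00)(16.67) + (-1520.53)(42.00) = 1618718.76 mm³
X̄ = 2048070.20 / 22832.57 = 89.70 mm
Ȳ = 1618718.76 / 22832.57 = 70.90 mm

X̄ = 89.70 mm, Ȳ = 70.90 mm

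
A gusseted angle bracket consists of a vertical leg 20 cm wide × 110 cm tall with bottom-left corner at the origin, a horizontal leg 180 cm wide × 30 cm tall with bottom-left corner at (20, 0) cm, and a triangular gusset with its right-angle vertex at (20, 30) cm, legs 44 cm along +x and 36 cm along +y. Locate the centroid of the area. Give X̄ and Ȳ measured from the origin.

X̄ = 76.67 cm, Ȳ = 28.03 cm

vertical leg: A = 20 × 110 = 2200.00, centroid at (10.00, 55.00).
horizontal leg: A = 180 × 30 = 5400.00, centroid at (110.00, 15.00).
gusset: A = ½·44·36 = 792.00, centroid at (34.67, 42.00).
ΣA = 8392.00 cm², ΣAX̄ = 643456.00 cm³, ΣAȲ = 235264.00 cm³.
X̄ = 643456.00/8392.00 = 76.67 cm; Ȳ = 235264.00/8392.00 = 28.03 cm.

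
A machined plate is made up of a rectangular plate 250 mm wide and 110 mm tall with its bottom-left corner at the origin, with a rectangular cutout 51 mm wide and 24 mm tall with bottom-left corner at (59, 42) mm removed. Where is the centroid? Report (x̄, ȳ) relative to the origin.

plate: A = 250 × 110 = 27500.00, centroid at (125.00, 55.00).
hole: A = −(51 × 24) = -1224.00, centroid at (84.50, 54.00).
ΣA = 26276.00 mm²
ΣAx̄ = (27500.00)(125.00) + (-1224.00)(84.50) = 3334072.00 mm³
ΣAȳ = (27500.00)(55.00) + (-1224.00)(54.00) = 1446404.00 mm³
x̄ = 3334072.00 / 26276.00 = 126.89 mm
ȳ = 1446404.00 / 26276.00 = 55.05 mm

x̄ = 126.89 mm, ȳ = 55.05 mm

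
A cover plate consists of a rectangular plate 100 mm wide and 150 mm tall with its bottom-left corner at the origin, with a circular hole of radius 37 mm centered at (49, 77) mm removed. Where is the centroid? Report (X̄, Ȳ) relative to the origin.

Part | A | x̄ᵢ | ȳᵢ | A·x̄ᵢ | A·ȳᵢ
plate | 15000.00 | 50.00 | 75.00 | 750000.00 | 1125000.00
hole | -4300.84 | 49.00 | 77.00 | -210741.18 | -331164.71
Σ | 10699.16 |  |  | 539258.82 | 793835.29
X̄ = 539258.82 / 10699.16 = 50.40 mm
Ȳ = 793835.29 / 10699.16 = 74.20 mm

X̄ = 50.40 mm, Ȳ = 74.20 mm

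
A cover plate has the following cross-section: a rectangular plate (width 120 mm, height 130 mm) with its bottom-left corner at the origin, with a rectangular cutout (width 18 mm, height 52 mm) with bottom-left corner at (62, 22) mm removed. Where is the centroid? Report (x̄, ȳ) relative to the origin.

x̄ = 59.30 mm, ȳ = 66.09 mm

plate: A = 120 × 130 = 15600.00, centroid at (60.00, 65.00).
hole: A = −(18 × 52) = -936.00, centroid at (71.00, 48.00).
ΣA = 14664.00 mm²
ΣAx̄ = (15600.00)(60.00) + (-936.00)(71.00) = 869544.00 mm³
ΣAȳ = (15600.00)(65.00) + (-936.00)(48.00) = 969072.00 mm³
x̄ = 869544.00 / 14664.00 = 59.30 mm
ȳ = 969072.00 / 14664.00 = 66.09 mm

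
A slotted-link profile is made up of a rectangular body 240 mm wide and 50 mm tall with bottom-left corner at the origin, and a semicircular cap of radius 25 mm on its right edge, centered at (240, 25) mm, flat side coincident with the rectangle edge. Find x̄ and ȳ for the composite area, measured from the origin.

x̄ = 129.88 mm, ȳ = 25.00 mm

rectangular body: A = 240 × 50 = 12000.00, centroid at (120.00, 25.00).
semicircular end: A = ½π·25² = 981.75, centroid at (250.61, 25.00).
ΣA = 12981.75 mm²
ΣAx̄ = (12000.00)(120.00) + (981.75)(250.61) = 1686036.12 mm³
ΣAȳ = (12000.00)(25.00) + (981.75)(25.00) = 324543.69 mm³
x̄ = 1686036.12 / 12981.75 = 129.88 mm
ȳ = 324543.69 / 12981.75 = 25.00 mm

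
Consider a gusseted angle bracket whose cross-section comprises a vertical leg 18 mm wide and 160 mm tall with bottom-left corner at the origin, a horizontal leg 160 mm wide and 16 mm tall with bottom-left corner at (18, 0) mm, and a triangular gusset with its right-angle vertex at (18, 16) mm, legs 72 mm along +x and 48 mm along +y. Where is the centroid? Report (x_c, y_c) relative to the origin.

x_c = 48.74 mm, y_c = 42.71 mm

vertical leg: A = 18 × 160 = 2880.00, centroid at (9.00, 80.00).
horizontal leg: A = 160 × 16 = 2560.00, centroid at (98.00, 8.00).
gusset: A = ½·72·48 = 1728.00, centroid at (42.00, 32.00).
ΣA = 7168.00 mm², ΣAx_c = 349376.00 mm³, ΣAy_c = 306176.00 mm³.
x_c = 349376.00/7168.00 = 48.74 mm; y_c = 306176.00/7168.00 = 42.71 mm.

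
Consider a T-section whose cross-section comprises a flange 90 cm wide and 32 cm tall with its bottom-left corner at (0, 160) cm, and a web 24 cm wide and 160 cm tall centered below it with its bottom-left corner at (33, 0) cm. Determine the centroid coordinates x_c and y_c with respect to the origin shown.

x_c = 45.00 cm, y_c = 121.14 cm

web: A = 24 × 160 = 3840.00, centroid at (45.00, 80.00).
flange: A = 90 × 32 = 2880.00, centroid at (45.00, 176.00).
ΣA = 6720.00 cm²
ΣAx_c = (3840.00)(45.00) + (2880.00)(45.00) = 302400.00 cm³
ΣAy_c = (3840.00)(80.00) + (2880.00)(176.00) = 814080.00 cm³
x_c = 302400.00 / 6720.00 = 45.00 cm
y_c = 814080.00 / 6720.00 = 121.14 cm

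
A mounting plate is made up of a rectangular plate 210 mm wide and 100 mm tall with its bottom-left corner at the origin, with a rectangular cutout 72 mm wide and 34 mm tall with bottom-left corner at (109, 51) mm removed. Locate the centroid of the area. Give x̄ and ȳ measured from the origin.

plate: A = 210 × 100 = 21000.00, centroid at (105.00, 50.00).
hole: A = −(72 × 34) = -2448.00, centroid at (145.00, 68.00).
ΣA = 18552.00 mm², ΣAx̄ = 1850040.00 mm³, ΣAȳ = 883536.00 mm³.
x̄ = 1850040.00/18552.00 = 99.72 mm; ȳ = 883536.00/18552.00 = 47.62 mm.

x̄ = 99.72 mm, ȳ = 47.62 mm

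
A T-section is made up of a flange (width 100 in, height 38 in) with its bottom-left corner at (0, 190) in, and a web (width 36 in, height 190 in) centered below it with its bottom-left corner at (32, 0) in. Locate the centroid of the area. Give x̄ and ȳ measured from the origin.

web: A = 36 × 190 = 6840.00, centroid at (50.00, 95.00).
flange: A = 100 × 38 = 3800.00, centroid at (50.00, 209.00).
ΣA = 10640.00 in²
ΣAx̄ = (6840.00)(50.00) + (3800.00)(50.00) = 532000.00 in³
ΣAȳ = (6840.00)(95.00) + (3800.00)(209.00) = 1444000.00 in³
x̄ = 532000.00 / 10640.00 = 50.00 in
ȳ = 1444000.00 / 10640.00 = 135.71 in

x̄ = 50.00 in, ȳ = 135.71 in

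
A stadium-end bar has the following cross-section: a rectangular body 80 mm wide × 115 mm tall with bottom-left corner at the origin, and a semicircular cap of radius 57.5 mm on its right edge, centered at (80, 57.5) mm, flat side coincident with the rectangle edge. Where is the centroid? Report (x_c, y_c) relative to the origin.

rectangular body: A = 80 × 115 = 9200.00, centroid at (40.00, 57.50).
semicircular end: A = ½π·57.5² = 5193.45, centroid at (104.40, 57.50).
ΣA = 14393.45 mm², ΣAx_c = 910215.21 mm³, ΣAy_c = 827623.11 mm³.
x_c = 910215.21/14393.45 = 63.24 mm; y_c = 827623.11/14393.45 = 57.50 mm.

x_c = 63.24 mm, y_c = 57.50 mm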